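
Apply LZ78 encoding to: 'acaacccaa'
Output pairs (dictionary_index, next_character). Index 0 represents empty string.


LZ78 encoding steps:
Dictionary: {0: ''}
Step 1: w='' (idx 0), next='a' -> output (0, 'a'), add 'a' as idx 1
Step 2: w='' (idx 0), next='c' -> output (0, 'c'), add 'c' as idx 2
Step 3: w='a' (idx 1), next='a' -> output (1, 'a'), add 'aa' as idx 3
Step 4: w='c' (idx 2), next='c' -> output (2, 'c'), add 'cc' as idx 4
Step 5: w='c' (idx 2), next='a' -> output (2, 'a'), add 'ca' as idx 5
Step 6: w='a' (idx 1), end of input -> output (1, '')


Encoded: [(0, 'a'), (0, 'c'), (1, 'a'), (2, 'c'), (2, 'a'), (1, '')]


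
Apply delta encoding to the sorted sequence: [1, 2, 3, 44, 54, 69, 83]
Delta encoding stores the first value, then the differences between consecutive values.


First value: 1
Deltas:
  2 - 1 = 1
  3 - 2 = 1
  44 - 3 = 41
  54 - 44 = 10
  69 - 54 = 15
  83 - 69 = 14


Delta encoded: [1, 1, 1, 41, 10, 15, 14]


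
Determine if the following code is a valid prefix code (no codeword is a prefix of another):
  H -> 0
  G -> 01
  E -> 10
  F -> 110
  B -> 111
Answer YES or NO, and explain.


Checking each pair (does one codeword prefix another?):
  H='0' vs G='01': prefix -- VIOLATION

NO -- this is NOT a valid prefix code. H (0) is a prefix of G (01).


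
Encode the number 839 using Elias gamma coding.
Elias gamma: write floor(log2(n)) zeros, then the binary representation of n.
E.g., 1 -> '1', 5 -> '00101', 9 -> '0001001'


num_bits = floor(log2(839)) + 1 = 10
leading_zeros = num_bits - 1 = 9
binary(839) = 1101000111

Elias gamma(839) = '000000000' + '1101000111' = 0000000001101000111 (19 bits)


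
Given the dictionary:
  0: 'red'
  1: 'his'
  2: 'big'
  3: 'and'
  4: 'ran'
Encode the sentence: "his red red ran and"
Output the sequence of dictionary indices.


Look up each word in the dictionary:
  'his' -> 1
  'red' -> 0
  'red' -> 0
  'ran' -> 4
  'and' -> 3

Encoded: [1, 0, 0, 4, 3]


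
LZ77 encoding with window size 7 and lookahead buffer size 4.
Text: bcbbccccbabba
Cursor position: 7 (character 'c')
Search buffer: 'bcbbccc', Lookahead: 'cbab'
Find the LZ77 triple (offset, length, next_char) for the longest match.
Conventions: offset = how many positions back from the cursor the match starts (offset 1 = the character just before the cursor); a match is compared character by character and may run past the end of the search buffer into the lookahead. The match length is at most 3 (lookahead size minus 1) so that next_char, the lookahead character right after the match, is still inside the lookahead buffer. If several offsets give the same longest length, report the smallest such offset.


Try each offset into the search buffer:
  offset=1 (pos 6, char 'c'): match length 1
  offset=2 (pos 5, char 'c'): match length 1
  offset=3 (pos 4, char 'c'): match length 1
  offset=4 (pos 3, char 'b'): match length 0
  offset=5 (pos 2, char 'b'): match length 0
  offset=6 (pos 1, char 'c'): match length 2
  offset=7 (pos 0, char 'b'): match length 0
Longest match has length 2 at offset 6.
next_char = character at position 7 + 2 = 9 -> 'a'

Best match: offset=6, length=2 (matching 'cb' starting at position 1)
LZ77 triple: (6, 2, 'a')


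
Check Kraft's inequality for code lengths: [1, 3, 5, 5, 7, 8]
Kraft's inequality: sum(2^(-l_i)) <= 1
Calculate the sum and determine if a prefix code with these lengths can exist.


Sum = 2^(-1) + 2^(-3) + 2^(-5) + 2^(-5) + 2^(-7) + 2^(-8)
    = 0.5 + 0.125 + 0.03125 + 0.03125 + 0.0078125 + 0.00390625
    = 179/256 = 0.69921875
Since 0.69921875 <= 1, Kraft's inequality IS satisfied.
A prefix code with these lengths CAN exist.

Kraft sum = 0.69921875. Satisfied.


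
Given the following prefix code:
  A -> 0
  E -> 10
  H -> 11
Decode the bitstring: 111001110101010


Decoding step by step:
Bits 11 -> H
Bits 10 -> E
Bits 0 -> A
Bits 11 -> H
Bits 10 -> E
Bits 10 -> E
Bits 10 -> E
Bits 10 -> E


Decoded message: HEAHEEEE


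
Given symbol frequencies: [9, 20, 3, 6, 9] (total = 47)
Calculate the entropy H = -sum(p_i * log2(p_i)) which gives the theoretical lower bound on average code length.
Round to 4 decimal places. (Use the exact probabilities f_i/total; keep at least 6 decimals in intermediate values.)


Per-symbol terms -p_i * log2(p_i) with p_i = f_i/47:
  p = 9/47 = 0.191489: log2(p) = -2.384664, -p*log2(p) = 0.456638
  p = 20/47 = 0.425532: log2(p) = -1.232661, -p*log2(p) = 0.524536
  p = 3/47 = 0.063830: log2(p) = -3.969626, -p*log2(p) = 0.253380
  p = 6/47 = 0.127660: log2(p) = -2.969626, -p*log2(p) = 0.379101
  p = 9/47 = 0.191489: log2(p) = -2.384664, -p*log2(p) = 0.456638
H = 0.456638 + 0.524536 + 0.253380 + 0.379101 + 0.456638 = 2.070293

H = 2.0703 bits/symbol


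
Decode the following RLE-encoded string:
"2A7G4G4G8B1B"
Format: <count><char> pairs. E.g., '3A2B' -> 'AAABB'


Expanding each <count><char> pair:
  2A -> 'AA'
  7G -> 'GGGGGGG'
  4G -> 'GGGG'
  4G -> 'GGGG'
  8B -> 'BBBBBBBB'
  1B -> 'B'

Decoded = AAGGGGGGGGGGGGGGGBBBBBBBBB


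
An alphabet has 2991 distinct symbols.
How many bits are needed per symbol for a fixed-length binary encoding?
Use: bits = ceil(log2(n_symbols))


log2(2991) = 11.5464
Bracket: 2^11 = 2048 < 2991 <= 2^12 = 4096
So ceil(log2(2991)) = 12

bits = ceil(log2(2991)) = ceil(11.5464) = 12 bits


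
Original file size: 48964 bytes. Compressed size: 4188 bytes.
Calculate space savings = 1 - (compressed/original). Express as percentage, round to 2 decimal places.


ratio = compressed/original = 4188/48964 = 0.085532
savings = 1 - ratio = 1 - 0.085532 = 0.914468
as a percentage: 0.914468 * 100 = 91.45%

Space savings = 1 - 4188/48964 = 91.45%


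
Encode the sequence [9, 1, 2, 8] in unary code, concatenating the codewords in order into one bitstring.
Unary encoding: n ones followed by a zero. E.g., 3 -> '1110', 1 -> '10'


Encode each number as n ones followed by a terminating 0:
  9 -> 1111111110 (10 bits)
  1 -> 10 (2 bits)
  2 -> 110 (3 bits)
  8 -> 111111110 (9 bits)
Total length = 10 + 2 + 3 + 9 = 24 bits.

Unary([9, 1, 2, 8]) = 111111111010110111111110 (24 bits)


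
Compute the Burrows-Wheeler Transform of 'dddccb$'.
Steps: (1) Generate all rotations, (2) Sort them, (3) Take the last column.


Rotations (sorted):
  0: $dddccb -> last char: b
  1: b$dddcc -> last char: c
  2: cb$dddc -> last char: c
  3: ccb$ddd -> last char: d
  4: dccb$dd -> last char: d
  5: ddccb$d -> last char: d
  6: dddccb$ -> last char: $


BWT = bccddd$


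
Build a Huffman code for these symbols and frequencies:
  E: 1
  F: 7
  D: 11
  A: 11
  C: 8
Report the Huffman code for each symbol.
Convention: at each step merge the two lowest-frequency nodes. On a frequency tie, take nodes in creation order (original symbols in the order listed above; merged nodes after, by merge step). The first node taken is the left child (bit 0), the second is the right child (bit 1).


Huffman tree construction:
Step 1: Merge E(1) + F(7) = 8
Step 2: Merge C(8) + (E+F)(8) = 16
Step 3: Merge D(11) + A(11) = 22
Step 4: Merge (C+(E+F))(16) + (D+A)(22) = 38
Read each symbol's code off the tree from the root (left child = 0, right child = 1).

Codes:
  E: 010 (length 3)
  F: 011 (length 3)
  D: 10 (length 2)
  A: 11 (length 2)
  C: 00 (length 2)
Average code length: 84/38 = 2.2105 bits/symbol


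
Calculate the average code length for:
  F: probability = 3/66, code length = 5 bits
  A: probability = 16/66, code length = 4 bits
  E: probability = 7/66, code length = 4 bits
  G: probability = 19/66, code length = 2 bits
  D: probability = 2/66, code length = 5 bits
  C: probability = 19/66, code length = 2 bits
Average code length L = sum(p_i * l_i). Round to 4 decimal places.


Weighted contributions p_i * l_i:
  F: (3/66) * 5 = 15/66
  A: (16/66) * 4 = 64/66
  E: (7/66) * 4 = 28/66
  G: (19/66) * 2 = 38/66
  D: (2/66) * 5 = 10/66
  C: (19/66) * 2 = 38/66
Sum = (15 + 64 + 28 + 38 + 10 + 38)/66 = 193/66

L = 193/66 = 2.9242 bits/symbol


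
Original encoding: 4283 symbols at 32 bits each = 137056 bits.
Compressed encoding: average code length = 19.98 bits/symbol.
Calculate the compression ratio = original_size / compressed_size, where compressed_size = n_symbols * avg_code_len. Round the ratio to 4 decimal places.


original_size = n_symbols * orig_bits = 4283 * 32 = 137056 bits
compressed_size = n_symbols * avg_code_len = 4283 * 19.98 = 85574.34 bits
ratio = original_size / compressed_size = 137056 / 85574.34 = 1.6016

Compression ratio = 1.6016


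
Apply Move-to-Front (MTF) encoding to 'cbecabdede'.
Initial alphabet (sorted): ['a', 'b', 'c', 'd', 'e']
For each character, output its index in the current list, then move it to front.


MTF encoding:
'c': index 2 in ['a', 'b', 'c', 'd', 'e'] -> ['c', 'a', 'b', 'd', 'e']
'b': index 2 in ['c', 'a', 'b', 'd', 'e'] -> ['b', 'c', 'a', 'd', 'e']
'e': index 4 in ['b', 'c', 'a', 'd', 'e'] -> ['e', 'b', 'c', 'a', 'd']
'c': index 2 in ['e', 'b', 'c', 'a', 'd'] -> ['c', 'e', 'b', 'a', 'd']
'a': index 3 in ['c', 'e', 'b', 'a', 'd'] -> ['a', 'c', 'e', 'b', 'd']
'b': index 3 in ['a', 'c', 'e', 'b', 'd'] -> ['b', 'a', 'c', 'e', 'd']
'd': index 4 in ['b', 'a', 'c', 'e', 'd'] -> ['d', 'b', 'a', 'c', 'e']
'e': index 4 in ['d', 'b', 'a', 'c', 'e'] -> ['e', 'd', 'b', 'a', 'c']
'd': index 1 in ['e', 'd', 'b', 'a', 'c'] -> ['d', 'e', 'b', 'a', 'c']
'e': index 1 in ['d', 'e', 'b', 'a', 'c'] -> ['e', 'd', 'b', 'a', 'c']


Output: [2, 2, 4, 2, 3, 3, 4, 4, 1, 1]


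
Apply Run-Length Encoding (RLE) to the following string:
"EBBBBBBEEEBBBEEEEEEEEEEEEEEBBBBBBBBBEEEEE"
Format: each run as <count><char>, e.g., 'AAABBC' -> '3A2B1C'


Scanning runs left to right:
  i=0: run of 'E' x 1 -> '1E'
  i=1: run of 'B' x 6 -> '6B'
  i=7: run of 'E' x 3 -> '3E'
  i=10: run of 'B' x 3 -> '3B'
  i=13: run of 'E' x 14 -> '14E'
  i=27: run of 'B' x 9 -> '9B'
  i=36: run of 'E' x 5 -> '5E'

RLE = 1E6B3E3B14E9B5E


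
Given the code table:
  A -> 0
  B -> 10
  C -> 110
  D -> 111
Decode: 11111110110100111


Decoding:
111 -> D
111 -> D
10 -> B
110 -> C
10 -> B
0 -> A
111 -> D


Result: DDBCBAD


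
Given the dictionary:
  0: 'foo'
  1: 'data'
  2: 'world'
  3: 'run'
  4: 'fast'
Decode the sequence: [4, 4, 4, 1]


Look up each index in the dictionary:
  4 -> 'fast'
  4 -> 'fast'
  4 -> 'fast'
  1 -> 'data'

Decoded: "fast fast fast data"


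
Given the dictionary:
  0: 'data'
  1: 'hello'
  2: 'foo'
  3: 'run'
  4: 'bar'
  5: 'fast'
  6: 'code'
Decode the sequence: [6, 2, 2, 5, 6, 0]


Look up each index in the dictionary:
  6 -> 'code'
  2 -> 'foo'
  2 -> 'foo'
  5 -> 'fast'
  6 -> 'code'
  0 -> 'data'

Decoded: "code foo foo fast code data"


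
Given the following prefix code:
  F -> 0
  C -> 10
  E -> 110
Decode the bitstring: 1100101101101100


Decoding step by step:
Bits 110 -> E
Bits 0 -> F
Bits 10 -> C
Bits 110 -> E
Bits 110 -> E
Bits 110 -> E
Bits 0 -> F


Decoded message: EFCEEEF


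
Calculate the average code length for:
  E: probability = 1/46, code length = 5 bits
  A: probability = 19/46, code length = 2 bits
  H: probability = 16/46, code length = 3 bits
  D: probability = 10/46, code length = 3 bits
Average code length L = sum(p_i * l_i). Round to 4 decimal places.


Weighted contributions p_i * l_i:
  E: (1/46) * 5 = 5/46
  A: (19/46) * 2 = 38/46
  H: (16/46) * 3 = 48/46
  D: (10/46) * 3 = 30/46
Sum = (5 + 38 + 48 + 30)/46 = 121/46

L = 121/46 = 2.6304 bits/symbol


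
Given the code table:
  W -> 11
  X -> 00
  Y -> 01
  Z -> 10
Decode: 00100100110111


Decoding:
00 -> X
10 -> Z
01 -> Y
00 -> X
11 -> W
01 -> Y
11 -> W


Result: XZYXWYW


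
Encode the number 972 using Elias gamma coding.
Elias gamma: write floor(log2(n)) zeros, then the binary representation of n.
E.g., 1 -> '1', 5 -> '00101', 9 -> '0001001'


num_bits = floor(log2(972)) + 1 = 10
leading_zeros = num_bits - 1 = 9
binary(972) = 1111001100

Elias gamma(972) = '000000000' + '1111001100' = 0000000001111001100 (19 bits)


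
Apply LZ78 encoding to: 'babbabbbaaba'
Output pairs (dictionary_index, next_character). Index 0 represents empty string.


LZ78 encoding steps:
Dictionary: {0: ''}
Step 1: w='' (idx 0), next='b' -> output (0, 'b'), add 'b' as idx 1
Step 2: w='' (idx 0), next='a' -> output (0, 'a'), add 'a' as idx 2
Step 3: w='b' (idx 1), next='b' -> output (1, 'b'), add 'bb' as idx 3
Step 4: w='a' (idx 2), next='b' -> output (2, 'b'), add 'ab' as idx 4
Step 5: w='bb' (idx 3), next='a' -> output (3, 'a'), add 'bba' as idx 5
Step 6: w='ab' (idx 4), next='a' -> output (4, 'a'), add 'aba' as idx 6


Encoded: [(0, 'b'), (0, 'a'), (1, 'b'), (2, 'b'), (3, 'a'), (4, 'a')]


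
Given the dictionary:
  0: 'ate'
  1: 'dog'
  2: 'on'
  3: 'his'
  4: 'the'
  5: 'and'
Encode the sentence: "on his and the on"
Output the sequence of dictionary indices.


Look up each word in the dictionary:
  'on' -> 2
  'his' -> 3
  'and' -> 5
  'the' -> 4
  'on' -> 2

Encoded: [2, 3, 5, 4, 2]


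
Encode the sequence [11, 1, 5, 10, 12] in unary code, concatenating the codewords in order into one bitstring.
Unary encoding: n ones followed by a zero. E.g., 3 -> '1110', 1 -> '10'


Encode each number as n ones followed by a terminating 0:
  11 -> 111111111110 (12 bits)
  1 -> 10 (2 bits)
  5 -> 111110 (6 bits)
  10 -> 11111111110 (11 bits)
  12 -> 1111111111110 (13 bits)
Total length = 12 + 2 + 6 + 11 + 13 = 44 bits.

Unary([11, 1, 5, 10, 12]) = 11111111111010111110111111111101111111111110 (44 bits)


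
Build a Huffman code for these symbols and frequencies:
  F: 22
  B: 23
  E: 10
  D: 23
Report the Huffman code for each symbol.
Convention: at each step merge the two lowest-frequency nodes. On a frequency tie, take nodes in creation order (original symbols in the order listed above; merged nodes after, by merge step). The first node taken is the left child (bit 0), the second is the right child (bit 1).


Huffman tree construction:
Step 1: Merge E(10) + F(22) = 32
Step 2: Merge B(23) + D(23) = 46
Step 3: Merge (E+F)(32) + (B+D)(46) = 78
Read each symbol's code off the tree from the root (left child = 0, right child = 1).

Codes:
  F: 01 (length 2)
  B: 10 (length 2)
  E: 00 (length 2)
  D: 11 (length 2)
Average code length: 156/78 = 2.0000 bits/symbol


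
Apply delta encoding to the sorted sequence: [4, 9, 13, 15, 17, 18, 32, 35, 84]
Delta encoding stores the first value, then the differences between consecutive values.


First value: 4
Deltas:
  9 - 4 = 5
  13 - 9 = 4
  15 - 13 = 2
  17 - 15 = 2
  18 - 17 = 1
  32 - 18 = 14
  35 - 32 = 3
  84 - 35 = 49


Delta encoded: [4, 5, 4, 2, 2, 1, 14, 3, 49]


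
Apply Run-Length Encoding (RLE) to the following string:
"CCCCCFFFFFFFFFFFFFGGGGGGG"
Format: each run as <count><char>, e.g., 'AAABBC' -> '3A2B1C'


Scanning runs left to right:
  i=0: run of 'C' x 5 -> '5C'
  i=5: run of 'F' x 13 -> '13F'
  i=18: run of 'G' x 7 -> '7G'

RLE = 5C13F7G


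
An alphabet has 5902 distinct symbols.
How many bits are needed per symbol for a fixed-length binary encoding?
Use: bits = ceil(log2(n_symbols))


log2(5902) = 12.527
Bracket: 2^12 = 4096 < 5902 <= 2^13 = 8192
So ceil(log2(5902)) = 13

bits = ceil(log2(5902)) = ceil(12.527) = 13 bits


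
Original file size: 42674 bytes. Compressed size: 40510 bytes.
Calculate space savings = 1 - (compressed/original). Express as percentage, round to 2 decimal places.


ratio = compressed/original = 40510/42674 = 0.94929
savings = 1 - ratio = 1 - 0.94929 = 0.05071
as a percentage: 0.05071 * 100 = 5.07%

Space savings = 1 - 40510/42674 = 5.07%


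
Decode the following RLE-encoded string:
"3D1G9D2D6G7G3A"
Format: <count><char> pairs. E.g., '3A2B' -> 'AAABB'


Expanding each <count><char> pair:
  3D -> 'DDD'
  1G -> 'G'
  9D -> 'DDDDDDDDD'
  2D -> 'DD'
  6G -> 'GGGGGG'
  7G -> 'GGGGGGG'
  3A -> 'AAA'

Decoded = DDDGDDDDDDDDDDDGGGGGGGGGGGGGAAA


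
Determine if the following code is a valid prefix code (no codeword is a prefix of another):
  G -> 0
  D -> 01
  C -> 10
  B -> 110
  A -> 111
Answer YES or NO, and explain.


Checking each pair (does one codeword prefix another?):
  G='0' vs D='01': prefix -- VIOLATION

NO -- this is NOT a valid prefix code. G (0) is a prefix of D (01).


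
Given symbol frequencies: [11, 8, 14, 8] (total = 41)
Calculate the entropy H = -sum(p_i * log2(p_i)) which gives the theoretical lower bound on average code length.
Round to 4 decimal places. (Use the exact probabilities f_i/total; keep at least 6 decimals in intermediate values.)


Per-symbol terms -p_i * log2(p_i) with p_i = f_i/41:
  p = 11/41 = 0.268293: log2(p) = -1.898120, -p*log2(p) = 0.509252
  p = 8/41 = 0.195122: log2(p) = -2.357552, -p*log2(p) = 0.460010
  p = 14/41 = 0.341463: log2(p) = -1.550197, -p*log2(p) = 0.529336
  p = 8/41 = 0.195122: log2(p) = -2.357552, -p*log2(p) = 0.460010
H = 0.509252 + 0.460010 + 0.529336 + 0.460010 = 1.958608

H = 1.9586 bits/symbol


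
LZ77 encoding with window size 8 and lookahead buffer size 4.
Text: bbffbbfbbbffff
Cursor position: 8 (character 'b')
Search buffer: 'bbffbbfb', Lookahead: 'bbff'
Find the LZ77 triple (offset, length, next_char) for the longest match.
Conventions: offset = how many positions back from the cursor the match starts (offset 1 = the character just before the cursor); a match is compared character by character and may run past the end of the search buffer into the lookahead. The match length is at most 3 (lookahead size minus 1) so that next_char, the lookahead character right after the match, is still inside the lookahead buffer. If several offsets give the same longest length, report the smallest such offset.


Try each offset into the search buffer:
  offset=1 (pos 7, char 'b'): match length 2
  offset=2 (pos 6, char 'f'): match length 0
  offset=3 (pos 5, char 'b'): match length 1
  offset=4 (pos 4, char 'b'): match length 3
  offset=5 (pos 3, char 'f'): match length 0
  offset=6 (pos 2, char 'f'): match length 0
  offset=7 (pos 1, char 'b'): match length 1
  offset=8 (pos 0, char 'b'): match length 3
Longest match has length 3, found at offsets 4, 8; take the smallest, offset 4.
next_char = character at position 8 + 3 = 11 -> 'f'

Best match: offset=4, length=3 (matching 'bbf' starting at position 4)
LZ77 triple: (4, 3, 'f')


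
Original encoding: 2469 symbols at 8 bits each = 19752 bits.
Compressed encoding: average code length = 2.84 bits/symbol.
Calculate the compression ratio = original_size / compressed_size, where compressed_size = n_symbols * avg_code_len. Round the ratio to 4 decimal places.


original_size = n_symbols * orig_bits = 2469 * 8 = 19752 bits
compressed_size = n_symbols * avg_code_len = 2469 * 2.84 = 7011.96 bits
ratio = original_size / compressed_size = 19752 / 7011.96 = 2.8169

Compression ratio = 2.8169


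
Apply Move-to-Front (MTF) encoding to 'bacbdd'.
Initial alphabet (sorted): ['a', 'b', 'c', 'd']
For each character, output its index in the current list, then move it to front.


MTF encoding:
'b': index 1 in ['a', 'b', 'c', 'd'] -> ['b', 'a', 'c', 'd']
'a': index 1 in ['b', 'a', 'c', 'd'] -> ['a', 'b', 'c', 'd']
'c': index 2 in ['a', 'b', 'c', 'd'] -> ['c', 'a', 'b', 'd']
'b': index 2 in ['c', 'a', 'b', 'd'] -> ['b', 'c', 'a', 'd']
'd': index 3 in ['b', 'c', 'a', 'd'] -> ['d', 'b', 'c', 'a']
'd': index 0 in ['d', 'b', 'c', 'a'] -> ['d', 'b', 'c', 'a']


Output: [1, 1, 2, 2, 3, 0]


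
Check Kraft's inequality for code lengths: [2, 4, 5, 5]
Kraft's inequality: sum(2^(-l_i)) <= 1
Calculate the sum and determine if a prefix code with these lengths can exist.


Sum = 2^(-2) + 2^(-4) + 2^(-5) + 2^(-5)
    = 0.25 + 0.0625 + 0.03125 + 0.03125
    = 12/32 = 0.375
Since 0.375 <= 1, Kraft's inequality IS satisfied.
A prefix code with these lengths CAN exist.

Kraft sum = 0.375. Satisfied.


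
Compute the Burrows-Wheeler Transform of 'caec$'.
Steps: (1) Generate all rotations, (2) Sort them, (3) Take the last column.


Rotations (sorted):
  0: $caec -> last char: c
  1: aec$c -> last char: c
  2: c$cae -> last char: e
  3: caec$ -> last char: $
  4: ec$ca -> last char: a


BWT = cce$a


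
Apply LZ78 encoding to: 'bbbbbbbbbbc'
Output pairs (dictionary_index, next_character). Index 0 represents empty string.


LZ78 encoding steps:
Dictionary: {0: ''}
Step 1: w='' (idx 0), next='b' -> output (0, 'b'), add 'b' as idx 1
Step 2: w='b' (idx 1), next='b' -> output (1, 'b'), add 'bb' as idx 2
Step 3: w='bb' (idx 2), next='b' -> output (2, 'b'), add 'bbb' as idx 3
Step 4: w='bbb' (idx 3), next='b' -> output (3, 'b'), add 'bbbb' as idx 4
Step 5: w='' (idx 0), next='c' -> output (0, 'c'), add 'c' as idx 5


Encoded: [(0, 'b'), (1, 'b'), (2, 'b'), (3, 'b'), (0, 'c')]


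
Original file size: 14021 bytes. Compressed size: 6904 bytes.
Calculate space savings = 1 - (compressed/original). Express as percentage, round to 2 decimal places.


ratio = compressed/original = 6904/14021 = 0.492404
savings = 1 - ratio = 1 - 0.492404 = 0.507596
as a percentage: 0.507596 * 100 = 50.76%

Space savings = 1 - 6904/14021 = 50.76%


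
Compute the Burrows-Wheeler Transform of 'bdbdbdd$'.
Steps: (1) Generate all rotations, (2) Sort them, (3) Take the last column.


Rotations (sorted):
  0: $bdbdbdd -> last char: d
  1: bdbdbdd$ -> last char: $
  2: bdbdd$bd -> last char: d
  3: bdd$bdbd -> last char: d
  4: d$bdbdbd -> last char: d
  5: dbdbdd$b -> last char: b
  6: dbdd$bdb -> last char: b
  7: dd$bdbdb -> last char: b


BWT = d$dddbbb


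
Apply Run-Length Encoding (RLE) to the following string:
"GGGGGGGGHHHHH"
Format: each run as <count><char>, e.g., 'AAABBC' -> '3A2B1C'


Scanning runs left to right:
  i=0: run of 'G' x 8 -> '8G'
  i=8: run of 'H' x 5 -> '5H'

RLE = 8G5H


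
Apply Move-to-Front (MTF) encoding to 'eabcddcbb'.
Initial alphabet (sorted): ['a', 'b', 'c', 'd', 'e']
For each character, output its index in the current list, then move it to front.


MTF encoding:
'e': index 4 in ['a', 'b', 'c', 'd', 'e'] -> ['e', 'a', 'b', 'c', 'd']
'a': index 1 in ['e', 'a', 'b', 'c', 'd'] -> ['a', 'e', 'b', 'c', 'd']
'b': index 2 in ['a', 'e', 'b', 'c', 'd'] -> ['b', 'a', 'e', 'c', 'd']
'c': index 3 in ['b', 'a', 'e', 'c', 'd'] -> ['c', 'b', 'a', 'e', 'd']
'd': index 4 in ['c', 'b', 'a', 'e', 'd'] -> ['d', 'c', 'b', 'a', 'e']
'd': index 0 in ['d', 'c', 'b', 'a', 'e'] -> ['d', 'c', 'b', 'a', 'e']
'c': index 1 in ['d', 'c', 'b', 'a', 'e'] -> ['c', 'd', 'b', 'a', 'e']
'b': index 2 in ['c', 'd', 'b', 'a', 'e'] -> ['b', 'c', 'd', 'a', 'e']
'b': index 0 in ['b', 'c', 'd', 'a', 'e'] -> ['b', 'c', 'd', 'a', 'e']


Output: [4, 1, 2, 3, 4, 0, 1, 2, 0]


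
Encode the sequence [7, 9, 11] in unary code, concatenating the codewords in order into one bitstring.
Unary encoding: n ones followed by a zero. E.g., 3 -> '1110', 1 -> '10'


Encode each number as n ones followed by a terminating 0:
  7 -> 11111110 (8 bits)
  9 -> 1111111110 (10 bits)
  11 -> 111111111110 (12 bits)
Total length = 8 + 10 + 12 = 30 bits.

Unary([7, 9, 11]) = 111111101111111110111111111110 (30 bits)


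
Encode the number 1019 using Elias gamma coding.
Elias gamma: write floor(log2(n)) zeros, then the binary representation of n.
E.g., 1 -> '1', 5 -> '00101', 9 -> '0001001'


num_bits = floor(log2(1019)) + 1 = 10
leading_zeros = num_bits - 1 = 9
binary(1019) = 1111111011

Elias gamma(1019) = '000000000' + '1111111011' = 0000000001111111011 (19 bits)


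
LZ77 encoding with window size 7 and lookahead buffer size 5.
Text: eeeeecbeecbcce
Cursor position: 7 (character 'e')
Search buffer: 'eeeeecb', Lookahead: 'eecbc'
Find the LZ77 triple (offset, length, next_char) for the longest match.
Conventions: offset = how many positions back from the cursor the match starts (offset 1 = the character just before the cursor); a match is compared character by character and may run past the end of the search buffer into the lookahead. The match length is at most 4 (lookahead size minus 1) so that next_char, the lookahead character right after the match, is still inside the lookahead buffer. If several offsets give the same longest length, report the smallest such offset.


Try each offset into the search buffer:
  offset=1 (pos 6, char 'b'): match length 0
  offset=2 (pos 5, char 'c'): match length 0
  offset=3 (pos 4, char 'e'): match length 1
  offset=4 (pos 3, char 'e'): match length 4
  offset=5 (pos 2, char 'e'): match length 2
  offset=6 (pos 1, char 'e'): match length 2
  offset=7 (pos 0, char 'e'): match length 2
Longest match has length 4 at offset 4.
next_char = character at position 7 + 4 = 11 -> 'c'

Best match: offset=4, length=4 (matching 'eecb' starting at position 3)
LZ77 triple: (4, 4, 'c')


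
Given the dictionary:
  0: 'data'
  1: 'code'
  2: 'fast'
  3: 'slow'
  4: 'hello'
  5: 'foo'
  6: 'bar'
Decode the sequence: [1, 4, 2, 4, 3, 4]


Look up each index in the dictionary:
  1 -> 'code'
  4 -> 'hello'
  2 -> 'fast'
  4 -> 'hello'
  3 -> 'slow'
  4 -> 'hello'

Decoded: "code hello fast hello slow hello"


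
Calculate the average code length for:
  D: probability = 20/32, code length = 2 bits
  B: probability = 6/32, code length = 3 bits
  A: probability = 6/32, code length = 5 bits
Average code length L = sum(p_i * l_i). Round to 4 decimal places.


Weighted contributions p_i * l_i:
  D: (20/32) * 2 = 40/32
  B: (6/32) * 3 = 18/32
  A: (6/32) * 5 = 30/32
Sum = (40 + 18 + 30)/32 = 88/32

L = 88/32 = 2.7500 bits/symbol


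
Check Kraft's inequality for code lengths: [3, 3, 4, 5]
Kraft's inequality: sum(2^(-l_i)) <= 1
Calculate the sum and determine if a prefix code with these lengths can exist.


Sum = 2^(-3) + 2^(-3) + 2^(-4) + 2^(-5)
    = 0.125 + 0.125 + 0.0625 + 0.03125
    = 11/32 = 0.34375
Since 0.34375 <= 1, Kraft's inequality IS satisfied.
A prefix code with these lengths CAN exist.

Kraft sum = 0.34375. Satisfied.


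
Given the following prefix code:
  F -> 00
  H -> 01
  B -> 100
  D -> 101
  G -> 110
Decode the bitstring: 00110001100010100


Decoding step by step:
Bits 00 -> F
Bits 110 -> G
Bits 00 -> F
Bits 110 -> G
Bits 00 -> F
Bits 101 -> D
Bits 00 -> F


Decoded message: FGFGFDF


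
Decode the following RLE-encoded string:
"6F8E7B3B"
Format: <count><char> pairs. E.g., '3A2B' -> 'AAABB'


Expanding each <count><char> pair:
  6F -> 'FFFFFF'
  8E -> 'EEEEEEEE'
  7B -> 'BBBBBBB'
  3B -> 'BBB'

Decoded = FFFFFFEEEEEEEEBBBBBBBBBB


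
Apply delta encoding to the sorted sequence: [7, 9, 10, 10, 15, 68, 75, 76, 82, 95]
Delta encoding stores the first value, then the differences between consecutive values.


First value: 7
Deltas:
  9 - 7 = 2
  10 - 9 = 1
  10 - 10 = 0
  15 - 10 = 5
  68 - 15 = 53
  75 - 68 = 7
  76 - 75 = 1
  82 - 76 = 6
  95 - 82 = 13


Delta encoded: [7, 2, 1, 0, 5, 53, 7, 1, 6, 13]


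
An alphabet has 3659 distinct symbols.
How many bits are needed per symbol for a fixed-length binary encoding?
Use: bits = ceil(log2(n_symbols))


log2(3659) = 11.8372
Bracket: 2^11 = 2048 < 3659 <= 2^12 = 4096
So ceil(log2(3659)) = 12

bits = ceil(log2(3659)) = ceil(11.8372) = 12 bits


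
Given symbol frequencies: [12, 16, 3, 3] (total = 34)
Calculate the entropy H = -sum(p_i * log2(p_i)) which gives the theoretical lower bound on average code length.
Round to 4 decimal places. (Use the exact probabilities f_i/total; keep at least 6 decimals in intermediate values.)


Per-symbol terms -p_i * log2(p_i) with p_i = f_i/34:
  p = 12/34 = 0.352941: log2(p) = -1.502500, -p*log2(p) = 0.530294
  p = 16/34 = 0.470588: log2(p) = -1.087463, -p*log2(p) = 0.511747
  p = 3/34 = 0.088235: log2(p) = -3.502500, -p*log2(p) = 0.309044
  p = 3/34 = 0.088235: log2(p) = -3.502500, -p*log2(p) = 0.309044
H = 0.530294 + 0.511747 + 0.309044 + 0.309044 = 1.660129

H = 1.6601 bits/symbol


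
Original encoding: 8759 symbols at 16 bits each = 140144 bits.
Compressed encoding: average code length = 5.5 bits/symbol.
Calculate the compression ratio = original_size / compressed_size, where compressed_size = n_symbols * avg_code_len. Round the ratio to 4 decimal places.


original_size = n_symbols * orig_bits = 8759 * 16 = 140144 bits
compressed_size = n_symbols * avg_code_len = 8759 * 5.5 = 48174.5 bits
ratio = original_size / compressed_size = 140144 / 48174.5 = 2.9091

Compression ratio = 2.9091


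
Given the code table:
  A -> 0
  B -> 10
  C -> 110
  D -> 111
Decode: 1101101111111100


Decoding:
110 -> C
110 -> C
111 -> D
111 -> D
110 -> C
0 -> A


Result: CCDDCA


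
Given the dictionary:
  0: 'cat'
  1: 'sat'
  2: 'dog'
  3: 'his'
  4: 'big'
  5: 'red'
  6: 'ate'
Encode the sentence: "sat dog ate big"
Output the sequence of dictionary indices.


Look up each word in the dictionary:
  'sat' -> 1
  'dog' -> 2
  'ate' -> 6
  'big' -> 4

Encoded: [1, 2, 6, 4]


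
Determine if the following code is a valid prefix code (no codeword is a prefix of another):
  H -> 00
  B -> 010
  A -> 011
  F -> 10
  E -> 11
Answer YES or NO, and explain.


Checking each pair (does one codeword prefix another?):
  H='00' vs B='010': no prefix
  H='00' vs A='011': no prefix
  H='00' vs F='10': no prefix
  H='00' vs E='11': no prefix
  B='010' vs H='00': no prefix
  B='010' vs A='011': no prefix
  B='010' vs F='10': no prefix
  B='010' vs E='11': no prefix
  A='011' vs H='00': no prefix
  A='011' vs B='010': no prefix
  A='011' vs F='10': no prefix
  A='011' vs E='11': no prefix
  F='10' vs H='00': no prefix
  F='10' vs B='010': no prefix
  F='10' vs A='011': no prefix
  F='10' vs E='11': no prefix
  E='11' vs H='00': no prefix
  E='11' vs B='010': no prefix
  E='11' vs A='011': no prefix
  E='11' vs F='10': no prefix
No violation found over all pairs.

YES -- this is a valid prefix code. No codeword is a prefix of any other codeword.


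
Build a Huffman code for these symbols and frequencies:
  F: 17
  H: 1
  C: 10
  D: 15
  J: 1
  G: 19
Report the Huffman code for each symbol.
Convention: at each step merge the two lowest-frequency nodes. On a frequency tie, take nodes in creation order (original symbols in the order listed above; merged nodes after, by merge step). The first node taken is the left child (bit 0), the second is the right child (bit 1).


Huffman tree construction:
Step 1: Merge H(1) + J(1) = 2
Step 2: Merge (H+J)(2) + C(10) = 12
Step 3: Merge ((H+J)+C)(12) + D(15) = 27
Step 4: Merge F(17) + G(19) = 36
Step 5: Merge (((H+J)+C)+D)(27) + (F+G)(36) = 63
Read each symbol's code off the tree from the root (left child = 0, right child = 1).

Codes:
  F: 10 (length 2)
  H: 0000 (length 4)
  C: 001 (length 3)
  D: 01 (length 2)
  J: 0001 (length 4)
  G: 11 (length 2)
Average code length: 140/63 = 2.2222 bits/symbol


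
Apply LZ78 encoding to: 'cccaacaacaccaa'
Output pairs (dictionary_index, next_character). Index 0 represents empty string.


LZ78 encoding steps:
Dictionary: {0: ''}
Step 1: w='' (idx 0), next='c' -> output (0, 'c'), add 'c' as idx 1
Step 2: w='c' (idx 1), next='c' -> output (1, 'c'), add 'cc' as idx 2
Step 3: w='' (idx 0), next='a' -> output (0, 'a'), add 'a' as idx 3
Step 4: w='a' (idx 3), next='c' -> output (3, 'c'), add 'ac' as idx 4
Step 5: w='a' (idx 3), next='a' -> output (3, 'a'), add 'aa' as idx 5
Step 6: w='c' (idx 1), next='a' -> output (1, 'a'), add 'ca' as idx 6
Step 7: w='cc' (idx 2), next='a' -> output (2, 'a'), add 'cca' as idx 7
Step 8: w='a' (idx 3), end of input -> output (3, '')


Encoded: [(0, 'c'), (1, 'c'), (0, 'a'), (3, 'c'), (3, 'a'), (1, 'a'), (2, 'a'), (3, '')]


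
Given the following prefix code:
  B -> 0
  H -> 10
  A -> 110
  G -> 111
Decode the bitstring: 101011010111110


Decoding step by step:
Bits 10 -> H
Bits 10 -> H
Bits 110 -> A
Bits 10 -> H
Bits 111 -> G
Bits 110 -> A


Decoded message: HHAHGA


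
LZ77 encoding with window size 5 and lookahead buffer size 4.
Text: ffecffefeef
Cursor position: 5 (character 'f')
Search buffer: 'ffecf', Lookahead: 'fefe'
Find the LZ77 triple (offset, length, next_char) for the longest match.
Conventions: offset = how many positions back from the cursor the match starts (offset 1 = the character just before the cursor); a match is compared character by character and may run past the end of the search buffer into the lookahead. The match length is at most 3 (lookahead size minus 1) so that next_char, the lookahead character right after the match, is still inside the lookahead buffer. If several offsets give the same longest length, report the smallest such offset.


Try each offset into the search buffer:
  offset=1 (pos 4, char 'f'): match length 1
  offset=2 (pos 3, char 'c'): match length 0
  offset=3 (pos 2, char 'e'): match length 0
  offset=4 (pos 1, char 'f'): match length 2
  offset=5 (pos 0, char 'f'): match length 1
Longest match has length 2 at offset 4.
next_char = character at position 5 + 2 = 7 -> 'f'

Best match: offset=4, length=2 (matching 'fe' starting at position 1)
LZ77 triple: (4, 2, 'f')


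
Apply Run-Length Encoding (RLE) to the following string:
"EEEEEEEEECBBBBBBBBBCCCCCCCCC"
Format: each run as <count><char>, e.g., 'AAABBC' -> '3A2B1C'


Scanning runs left to right:
  i=0: run of 'E' x 9 -> '9E'
  i=9: run of 'C' x 1 -> '1C'
  i=10: run of 'B' x 9 -> '9B'
  i=19: run of 'C' x 9 -> '9C'

RLE = 9E1C9B9C


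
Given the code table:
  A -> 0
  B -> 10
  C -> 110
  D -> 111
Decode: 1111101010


Decoding:
111 -> D
110 -> C
10 -> B
10 -> B


Result: DCBB


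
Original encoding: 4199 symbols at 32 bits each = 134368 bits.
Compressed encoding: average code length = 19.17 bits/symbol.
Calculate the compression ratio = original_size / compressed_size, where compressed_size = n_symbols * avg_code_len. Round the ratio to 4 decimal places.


original_size = n_symbols * orig_bits = 4199 * 32 = 134368 bits
compressed_size = n_symbols * avg_code_len = 4199 * 19.17 = 80494.83 bits
ratio = original_size / compressed_size = 134368 / 80494.83 = 1.6693

Compression ratio = 1.6693


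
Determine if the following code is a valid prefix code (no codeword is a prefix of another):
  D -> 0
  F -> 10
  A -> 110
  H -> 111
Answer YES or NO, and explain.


Checking each pair (does one codeword prefix another?):
  D='0' vs F='10': no prefix
  D='0' vs A='110': no prefix
  D='0' vs H='111': no prefix
  F='10' vs D='0': no prefix
  F='10' vs A='110': no prefix
  F='10' vs H='111': no prefix
  A='110' vs D='0': no prefix
  A='110' vs F='10': no prefix
  A='110' vs H='111': no prefix
  H='111' vs D='0': no prefix
  H='111' vs F='10': no prefix
  H='111' vs A='110': no prefix
No violation found over all pairs.

YES -- this is a valid prefix code. No codeword is a prefix of any other codeword.


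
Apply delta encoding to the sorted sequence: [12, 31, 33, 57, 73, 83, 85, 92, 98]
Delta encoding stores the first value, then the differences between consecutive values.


First value: 12
Deltas:
  31 - 12 = 19
  33 - 31 = 2
  57 - 33 = 24
  73 - 57 = 16
  83 - 73 = 10
  85 - 83 = 2
  92 - 85 = 7
  98 - 92 = 6


Delta encoded: [12, 19, 2, 24, 16, 10, 2, 7, 6]


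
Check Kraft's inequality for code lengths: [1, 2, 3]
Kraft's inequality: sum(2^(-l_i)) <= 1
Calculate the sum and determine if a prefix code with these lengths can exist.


Sum = 2^(-1) + 2^(-2) + 2^(-3)
    = 0.5 + 0.25 + 0.125
    = 7/8 = 0.875
Since 0.875 <= 1, Kraft's inequality IS satisfied.
A prefix code with these lengths CAN exist.

Kraft sum = 0.875. Satisfied.


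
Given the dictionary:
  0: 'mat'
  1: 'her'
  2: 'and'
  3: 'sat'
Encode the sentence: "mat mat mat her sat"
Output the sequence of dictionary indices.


Look up each word in the dictionary:
  'mat' -> 0
  'mat' -> 0
  'mat' -> 0
  'her' -> 1
  'sat' -> 3

Encoded: [0, 0, 0, 1, 3]


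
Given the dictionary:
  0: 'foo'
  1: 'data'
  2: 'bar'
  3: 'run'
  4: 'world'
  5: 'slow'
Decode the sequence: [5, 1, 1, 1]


Look up each index in the dictionary:
  5 -> 'slow'
  1 -> 'data'
  1 -> 'data'
  1 -> 'data'

Decoded: "slow data data data"


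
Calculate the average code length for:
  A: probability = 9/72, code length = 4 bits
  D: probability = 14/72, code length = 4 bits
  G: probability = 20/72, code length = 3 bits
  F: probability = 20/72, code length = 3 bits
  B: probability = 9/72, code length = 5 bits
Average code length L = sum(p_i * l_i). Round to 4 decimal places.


Weighted contributions p_i * l_i:
  A: (9/72) * 4 = 36/72
  D: (14/72) * 4 = 56/72
  G: (20/72) * 3 = 60/72
  F: (20/72) * 3 = 60/72
  B: (9/72) * 5 = 45/72
Sum = (36 + 56 + 60 + 60 + 45)/72 = 257/72

L = 257/72 = 3.5694 bits/symbol


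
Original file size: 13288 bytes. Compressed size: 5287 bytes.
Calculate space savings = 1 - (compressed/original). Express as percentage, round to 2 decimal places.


ratio = compressed/original = 5287/13288 = 0.397878
savings = 1 - ratio = 1 - 0.397878 = 0.602122
as a percentage: 0.602122 * 100 = 60.21%

Space savings = 1 - 5287/13288 = 60.21%


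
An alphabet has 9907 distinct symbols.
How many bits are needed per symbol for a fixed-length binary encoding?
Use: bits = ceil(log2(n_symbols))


log2(9907) = 13.2742
Bracket: 2^13 = 8192 < 9907 <= 2^14 = 16384
So ceil(log2(9907)) = 14

bits = ceil(log2(9907)) = ceil(13.2742) = 14 bits


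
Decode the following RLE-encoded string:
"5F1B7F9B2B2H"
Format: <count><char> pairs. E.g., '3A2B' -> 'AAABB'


Expanding each <count><char> pair:
  5F -> 'FFFFF'
  1B -> 'B'
  7F -> 'FFFFFFF'
  9B -> 'BBBBBBBBB'
  2B -> 'BB'
  2H -> 'HH'

Decoded = FFFFFBFFFFFFFBBBBBBBBBBBHH


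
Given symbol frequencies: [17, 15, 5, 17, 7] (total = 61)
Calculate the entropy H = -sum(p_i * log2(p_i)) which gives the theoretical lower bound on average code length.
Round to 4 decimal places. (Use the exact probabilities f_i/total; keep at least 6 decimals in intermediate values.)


Per-symbol terms -p_i * log2(p_i) with p_i = f_i/61:
  p = 17/61 = 0.278689: log2(p) = -1.843274, -p*log2(p) = 0.513699
  p = 15/61 = 0.245902: log2(p) = -2.023847, -p*log2(p) = 0.497667
  p = 5/61 = 0.081967: log2(p) = -3.608809, -p*log2(p) = 0.295804
  p = 17/61 = 0.278689: log2(p) = -1.843274, -p*log2(p) = 0.513699
  p = 7/61 = 0.114754: log2(p) = -3.123382, -p*log2(p) = 0.358421
H = 0.513699 + 0.497667 + 0.295804 + 0.513699 + 0.358421 = 2.179290

H = 2.1793 bits/symbol


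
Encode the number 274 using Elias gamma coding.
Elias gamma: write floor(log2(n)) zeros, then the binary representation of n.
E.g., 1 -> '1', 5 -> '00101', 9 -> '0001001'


num_bits = floor(log2(274)) + 1 = 9
leading_zeros = num_bits - 1 = 8
binary(274) = 100010010

Elias gamma(274) = '00000000' + '100010010' = 00000000100010010 (17 bits)


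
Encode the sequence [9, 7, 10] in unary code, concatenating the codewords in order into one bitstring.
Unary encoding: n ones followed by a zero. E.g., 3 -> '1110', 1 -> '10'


Encode each number as n ones followed by a terminating 0:
  9 -> 1111111110 (10 bits)
  7 -> 11111110 (8 bits)
  10 -> 11111111110 (11 bits)
Total length = 10 + 8 + 11 = 29 bits.

Unary([9, 7, 10]) = 11111111101111111011111111110 (29 bits)


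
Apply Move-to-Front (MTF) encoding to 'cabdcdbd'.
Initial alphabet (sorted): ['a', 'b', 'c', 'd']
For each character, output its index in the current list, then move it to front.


MTF encoding:
'c': index 2 in ['a', 'b', 'c', 'd'] -> ['c', 'a', 'b', 'd']
'a': index 1 in ['c', 'a', 'b', 'd'] -> ['a', 'c', 'b', 'd']
'b': index 2 in ['a', 'c', 'b', 'd'] -> ['b', 'a', 'c', 'd']
'd': index 3 in ['b', 'a', 'c', 'd'] -> ['d', 'b', 'a', 'c']
'c': index 3 in ['d', 'b', 'a', 'c'] -> ['c', 'd', 'b', 'a']
'd': index 1 in ['c', 'd', 'b', 'a'] -> ['d', 'c', 'b', 'a']
'b': index 2 in ['d', 'c', 'b', 'a'] -> ['b', 'd', 'c', 'a']
'd': index 1 in ['b', 'd', 'c', 'a'] -> ['d', 'b', 'c', 'a']


Output: [2, 1, 2, 3, 3, 1, 2, 1]


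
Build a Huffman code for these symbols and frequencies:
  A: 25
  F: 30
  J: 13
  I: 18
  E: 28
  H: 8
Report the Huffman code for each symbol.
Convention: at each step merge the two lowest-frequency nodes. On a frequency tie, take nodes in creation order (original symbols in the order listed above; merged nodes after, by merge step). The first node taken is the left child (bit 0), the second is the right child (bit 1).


Huffman tree construction:
Step 1: Merge H(8) + J(13) = 21
Step 2: Merge I(18) + (H+J)(21) = 39
Step 3: Merge A(25) + E(28) = 53
Step 4: Merge F(30) + (I+(H+J))(39) = 69
Step 5: Merge (A+E)(53) + (F+(I+(H+J)))(69) = 122
Read each symbol's code off the tree from the root (left child = 0, right child = 1).

Codes:
  A: 00 (length 2)
  F: 10 (length 2)
  J: 1111 (length 4)
  I: 110 (length 3)
  E: 01 (length 2)
  H: 1110 (length 4)
Average code length: 304/122 = 2.4918 bits/symbol
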